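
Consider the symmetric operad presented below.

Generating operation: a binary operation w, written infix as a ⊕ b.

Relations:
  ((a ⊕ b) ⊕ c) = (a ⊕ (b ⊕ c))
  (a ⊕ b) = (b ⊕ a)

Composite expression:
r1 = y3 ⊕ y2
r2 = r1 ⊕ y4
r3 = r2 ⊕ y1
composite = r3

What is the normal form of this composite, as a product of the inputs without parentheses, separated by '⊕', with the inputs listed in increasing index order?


y1 ⊕ y2 ⊕ y3 ⊕ y4


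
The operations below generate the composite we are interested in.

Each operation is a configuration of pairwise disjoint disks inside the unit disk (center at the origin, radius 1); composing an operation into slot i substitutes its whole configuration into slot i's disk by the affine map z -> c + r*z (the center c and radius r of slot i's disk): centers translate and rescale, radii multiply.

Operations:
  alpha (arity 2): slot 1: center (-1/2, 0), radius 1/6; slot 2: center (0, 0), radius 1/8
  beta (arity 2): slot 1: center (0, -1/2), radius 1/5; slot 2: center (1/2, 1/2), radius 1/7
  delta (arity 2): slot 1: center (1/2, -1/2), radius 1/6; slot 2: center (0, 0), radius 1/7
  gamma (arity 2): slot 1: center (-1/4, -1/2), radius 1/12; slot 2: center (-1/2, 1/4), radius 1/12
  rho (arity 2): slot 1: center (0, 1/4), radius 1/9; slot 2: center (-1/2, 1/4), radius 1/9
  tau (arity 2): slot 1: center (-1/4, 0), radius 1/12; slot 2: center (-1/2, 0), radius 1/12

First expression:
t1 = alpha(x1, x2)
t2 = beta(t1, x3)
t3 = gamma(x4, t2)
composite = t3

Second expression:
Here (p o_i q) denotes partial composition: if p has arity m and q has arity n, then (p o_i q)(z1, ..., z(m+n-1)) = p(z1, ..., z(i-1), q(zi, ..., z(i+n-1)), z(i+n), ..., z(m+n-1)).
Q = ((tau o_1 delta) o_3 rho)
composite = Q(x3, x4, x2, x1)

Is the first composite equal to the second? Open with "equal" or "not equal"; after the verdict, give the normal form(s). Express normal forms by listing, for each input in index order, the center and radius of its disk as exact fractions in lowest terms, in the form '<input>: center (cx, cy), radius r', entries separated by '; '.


not equal; the first gives x1: center (-61/120, 5/24), radius 1/360; x2: center (-1/2, 5/24), radius 1/480; x3: center (-11/24, 7/24), radius 1/84; x4: center (-1/4, -1/2), radius 1/12 and the second x1: center (-13/24, 1/48), radius 1/108; x2: center (-1/2, 1/48), radius 1/108; x3: center (-5/24, -1/24), radius 1/72; x4: center (-1/4, 0), radius 1/84

Reducing the first expression gives x1: center (-61/120, 5/24), radius 1/360; x2: center (-1/2, 5/24), radius 1/480; x3: center (-11/24, 7/24), radius 1/84; x4: center (-1/4, -1/2), radius 1/12
Reducing the second expression gives x1: center (-13/24, 1/48), radius 1/108; x2: center (-1/2, 1/48), radius 1/108; x3: center (-5/24, -1/24), radius 1/72; x4: center (-1/4, 0), radius 1/84
The normal forms differ: not equal.


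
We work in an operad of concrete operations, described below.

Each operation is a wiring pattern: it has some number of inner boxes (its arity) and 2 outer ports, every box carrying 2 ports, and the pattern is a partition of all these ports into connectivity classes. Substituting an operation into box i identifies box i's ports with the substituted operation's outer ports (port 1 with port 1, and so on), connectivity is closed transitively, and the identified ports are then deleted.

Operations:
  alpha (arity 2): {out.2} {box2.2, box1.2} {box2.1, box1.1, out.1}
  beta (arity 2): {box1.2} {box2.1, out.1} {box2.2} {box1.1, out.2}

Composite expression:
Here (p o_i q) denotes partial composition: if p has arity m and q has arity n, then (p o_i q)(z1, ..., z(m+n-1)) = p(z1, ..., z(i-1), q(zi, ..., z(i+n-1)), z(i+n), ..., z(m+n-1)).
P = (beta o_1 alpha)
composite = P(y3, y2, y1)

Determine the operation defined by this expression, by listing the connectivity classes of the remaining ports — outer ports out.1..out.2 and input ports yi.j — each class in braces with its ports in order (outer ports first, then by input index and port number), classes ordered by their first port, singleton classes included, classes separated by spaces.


Reachability decides: close wires over beta-identified ports.
alpha over (y3, y2) gives {out.1, y2.1, y3.1} {out.2} {y2.2, y3.2}, out.j being that stage's outer ports
beta over (y3, y2, y1) gives {out.1, y1.1} {out.2, y2.1, y3.1} {y1.2} {y2.2, y3.2}, out.j being that stage's outer ports

{out.1, y1.1} {out.2, y2.1, y3.1} {y1.2} {y2.2, y3.2}


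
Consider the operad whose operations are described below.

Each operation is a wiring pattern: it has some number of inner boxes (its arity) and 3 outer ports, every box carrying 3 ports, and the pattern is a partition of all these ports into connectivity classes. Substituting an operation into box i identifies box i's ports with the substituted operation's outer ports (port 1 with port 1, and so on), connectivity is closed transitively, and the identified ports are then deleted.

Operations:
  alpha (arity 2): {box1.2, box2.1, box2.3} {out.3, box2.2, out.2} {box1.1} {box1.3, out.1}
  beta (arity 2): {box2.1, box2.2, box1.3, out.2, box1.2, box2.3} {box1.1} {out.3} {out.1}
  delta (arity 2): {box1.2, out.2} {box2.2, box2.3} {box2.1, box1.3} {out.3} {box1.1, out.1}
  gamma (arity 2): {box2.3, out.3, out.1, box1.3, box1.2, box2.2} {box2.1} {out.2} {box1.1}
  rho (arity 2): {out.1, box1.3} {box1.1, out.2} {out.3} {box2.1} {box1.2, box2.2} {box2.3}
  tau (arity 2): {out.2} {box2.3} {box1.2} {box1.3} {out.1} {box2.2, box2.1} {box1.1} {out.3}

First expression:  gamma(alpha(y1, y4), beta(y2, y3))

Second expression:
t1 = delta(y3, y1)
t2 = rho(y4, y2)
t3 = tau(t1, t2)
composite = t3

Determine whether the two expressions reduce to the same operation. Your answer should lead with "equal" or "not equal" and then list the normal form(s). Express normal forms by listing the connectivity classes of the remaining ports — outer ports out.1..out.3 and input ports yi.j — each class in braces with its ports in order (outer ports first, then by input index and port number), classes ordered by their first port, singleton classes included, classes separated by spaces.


not equal; the first gives {out.1, out.3, y2.2, y2.3, y3.1, y3.2, y3.3, y4.2} {out.2} {y1.1} {y1.2, y4.1, y4.3} {y1.3} {y2.1} and the second {out.1} {out.2} {out.3} {y1.1, y3.3} {y1.2, y1.3} {y2.1} {y2.2, y4.2} {y2.3} {y3.1} {y3.2} {y4.1, y4.3}

In normal form, the first expression is {out.1, out.3, y2.2, y2.3, y3.1, y3.2, y3.3, y4.2} {out.2} {y1.1} {y1.2, y4.1, y4.3} {y1.3} {y2.1}
In normal form, the second expression is {out.1} {out.2} {out.3} {y1.1, y3.3} {y1.2, y1.3} {y2.1} {y2.2, y4.2} {y2.3} {y3.1} {y3.2} {y4.1, y4.3}
No match — not equal.


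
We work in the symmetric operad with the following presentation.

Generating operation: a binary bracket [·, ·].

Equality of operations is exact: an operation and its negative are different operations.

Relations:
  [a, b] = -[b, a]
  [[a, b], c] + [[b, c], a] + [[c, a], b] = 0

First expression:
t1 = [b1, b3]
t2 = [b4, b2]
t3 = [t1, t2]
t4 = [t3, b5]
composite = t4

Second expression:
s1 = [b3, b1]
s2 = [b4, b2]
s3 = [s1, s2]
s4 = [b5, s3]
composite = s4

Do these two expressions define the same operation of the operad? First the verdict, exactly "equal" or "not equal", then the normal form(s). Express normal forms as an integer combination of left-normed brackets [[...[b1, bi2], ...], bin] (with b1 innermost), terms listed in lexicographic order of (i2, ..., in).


equal: each reduces to -[[[[b1, b3], b2], b4], b5] + [[[[b1, b3], b4], b2], b5]

Reducing the first expression gives -[[[[b1, b3], b2], b4], b5] + [[[[b1, b3], b4], b2], b5]
Reducing the second expression gives -[[[[b1, b3], b2], b4], b5] + [[[[b1, b3], b4], b2], b5]
Both agree, so they are equal.


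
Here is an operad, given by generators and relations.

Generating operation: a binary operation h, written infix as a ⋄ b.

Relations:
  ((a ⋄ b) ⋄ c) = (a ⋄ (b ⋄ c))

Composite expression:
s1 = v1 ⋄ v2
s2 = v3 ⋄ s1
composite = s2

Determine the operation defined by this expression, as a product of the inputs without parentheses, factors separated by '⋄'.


v3 ⋄ v1 ⋄ v2

Associativity of h dissolves the nesting; only the v-input order survives.
(v1 ⋄ v2) linearizes to v1 ⋄ v2
(v3 ⋄ (v1 ⋄ v2)) linearizes to v3 ⋄ v1 ⋄ v2


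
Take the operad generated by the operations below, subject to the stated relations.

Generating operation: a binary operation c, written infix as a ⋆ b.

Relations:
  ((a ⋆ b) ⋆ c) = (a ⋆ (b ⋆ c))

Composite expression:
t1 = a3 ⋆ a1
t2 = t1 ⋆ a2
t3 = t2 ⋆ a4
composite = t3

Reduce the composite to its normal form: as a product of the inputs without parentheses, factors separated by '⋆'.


a3 ⋆ a1 ⋆ a2 ⋆ a4


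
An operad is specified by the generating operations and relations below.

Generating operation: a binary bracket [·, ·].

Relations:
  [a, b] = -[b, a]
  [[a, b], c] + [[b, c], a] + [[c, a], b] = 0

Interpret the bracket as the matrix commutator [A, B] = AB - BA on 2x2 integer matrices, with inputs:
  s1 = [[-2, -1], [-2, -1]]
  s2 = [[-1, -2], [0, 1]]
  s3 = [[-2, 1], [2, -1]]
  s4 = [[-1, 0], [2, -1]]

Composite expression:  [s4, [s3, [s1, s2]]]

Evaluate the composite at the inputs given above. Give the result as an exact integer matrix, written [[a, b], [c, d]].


[[-16, 0], [16, 16]]


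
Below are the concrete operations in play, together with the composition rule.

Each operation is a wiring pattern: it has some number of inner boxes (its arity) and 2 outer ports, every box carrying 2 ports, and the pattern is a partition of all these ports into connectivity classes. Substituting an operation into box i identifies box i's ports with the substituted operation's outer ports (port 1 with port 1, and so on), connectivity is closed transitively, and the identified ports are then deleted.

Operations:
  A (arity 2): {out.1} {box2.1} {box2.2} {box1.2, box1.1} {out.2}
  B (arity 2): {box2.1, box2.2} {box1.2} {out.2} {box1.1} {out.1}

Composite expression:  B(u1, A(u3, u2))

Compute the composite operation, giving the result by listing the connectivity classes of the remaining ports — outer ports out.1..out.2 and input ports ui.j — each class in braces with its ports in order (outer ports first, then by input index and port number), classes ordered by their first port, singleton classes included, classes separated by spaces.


{out.1} {out.2} {u1.1} {u1.2} {u2.1} {u2.2} {u3.1, u3.2}

Substituting into B glues patterns; closure does the rest.
composing A on (u3, u2), with out.j its own outer ports: {out.1} {out.2} {u2.1} {u2.2} {u3.1, u3.2}
composing B on (u1, u3, u2), with out.j its own outer ports: {out.1} {out.2} {u1.1} {u1.2} {u2.1} {u2.2} {u3.1, u3.2}


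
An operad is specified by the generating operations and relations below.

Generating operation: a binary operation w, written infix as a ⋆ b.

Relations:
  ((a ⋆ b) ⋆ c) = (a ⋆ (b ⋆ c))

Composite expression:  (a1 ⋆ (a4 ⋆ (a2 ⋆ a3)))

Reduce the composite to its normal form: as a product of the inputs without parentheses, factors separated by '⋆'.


a1 ⋆ a4 ⋆ a2 ⋆ a3

All parenthesizations of w agree; list the a-inputs left to right.
(a2 ⋆ a3) flattens to a2 ⋆ a3
(a4 ⋆ (a2 ⋆ a3)) flattens to a4 ⋆ a2 ⋆ a3
(a1 ⋆ (a4 ⋆ (a2 ⋆ a3))) flattens to a1 ⋆ a4 ⋆ a2 ⋆ a3


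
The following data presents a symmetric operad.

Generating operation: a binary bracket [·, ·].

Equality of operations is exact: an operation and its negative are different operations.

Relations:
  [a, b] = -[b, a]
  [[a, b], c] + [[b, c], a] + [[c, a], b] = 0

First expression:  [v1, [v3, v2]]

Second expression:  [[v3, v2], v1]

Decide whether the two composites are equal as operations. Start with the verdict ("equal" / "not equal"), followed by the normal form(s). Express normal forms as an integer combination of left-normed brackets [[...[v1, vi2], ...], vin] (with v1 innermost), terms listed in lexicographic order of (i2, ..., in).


not equal: they reduce to -[[v1, v2], v3] + [[v1, v3], v2] and [[v1, v2], v3] - [[v1, v3], v2]


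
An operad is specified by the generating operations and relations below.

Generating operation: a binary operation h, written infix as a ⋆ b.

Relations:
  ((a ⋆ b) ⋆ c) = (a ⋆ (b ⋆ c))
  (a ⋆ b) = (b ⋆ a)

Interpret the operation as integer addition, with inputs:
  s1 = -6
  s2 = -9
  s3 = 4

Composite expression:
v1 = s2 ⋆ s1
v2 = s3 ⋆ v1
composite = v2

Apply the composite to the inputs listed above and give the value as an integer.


-11

(s2 ⋆ s1) = -15
(s3 ⋆ (s2 ⋆ s1)) = -11


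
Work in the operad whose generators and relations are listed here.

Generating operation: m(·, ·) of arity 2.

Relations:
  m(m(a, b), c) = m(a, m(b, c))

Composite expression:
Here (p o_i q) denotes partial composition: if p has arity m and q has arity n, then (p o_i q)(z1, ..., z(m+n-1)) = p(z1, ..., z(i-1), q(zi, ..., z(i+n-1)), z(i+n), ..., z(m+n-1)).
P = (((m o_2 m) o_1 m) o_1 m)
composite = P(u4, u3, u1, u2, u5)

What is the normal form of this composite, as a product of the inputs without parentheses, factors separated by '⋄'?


u4 ⋄ u3 ⋄ u1 ⋄ u2 ⋄ u5


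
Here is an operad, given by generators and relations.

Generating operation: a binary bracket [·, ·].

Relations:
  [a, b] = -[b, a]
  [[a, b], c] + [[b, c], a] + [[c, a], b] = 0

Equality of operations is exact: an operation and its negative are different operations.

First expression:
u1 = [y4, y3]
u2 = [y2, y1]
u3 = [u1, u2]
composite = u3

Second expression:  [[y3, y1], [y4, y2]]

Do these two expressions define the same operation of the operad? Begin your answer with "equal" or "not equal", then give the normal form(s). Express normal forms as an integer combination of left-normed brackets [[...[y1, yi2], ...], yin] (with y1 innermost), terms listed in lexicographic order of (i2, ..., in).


not equal — first -[[[y1, y2], y3], y4] + [[[y1, y2], y4], y3], second [[[y1, y3], y2], y4] - [[[y1, y3], y4], y2]

The first composite normalizes to -[[[y1, y2], y3], y4] + [[[y1, y2], y4], y3]
The second composite normalizes to [[[y1, y3], y2], y4] - [[[y1, y3], y4], y2]
They disagree, so not equal.


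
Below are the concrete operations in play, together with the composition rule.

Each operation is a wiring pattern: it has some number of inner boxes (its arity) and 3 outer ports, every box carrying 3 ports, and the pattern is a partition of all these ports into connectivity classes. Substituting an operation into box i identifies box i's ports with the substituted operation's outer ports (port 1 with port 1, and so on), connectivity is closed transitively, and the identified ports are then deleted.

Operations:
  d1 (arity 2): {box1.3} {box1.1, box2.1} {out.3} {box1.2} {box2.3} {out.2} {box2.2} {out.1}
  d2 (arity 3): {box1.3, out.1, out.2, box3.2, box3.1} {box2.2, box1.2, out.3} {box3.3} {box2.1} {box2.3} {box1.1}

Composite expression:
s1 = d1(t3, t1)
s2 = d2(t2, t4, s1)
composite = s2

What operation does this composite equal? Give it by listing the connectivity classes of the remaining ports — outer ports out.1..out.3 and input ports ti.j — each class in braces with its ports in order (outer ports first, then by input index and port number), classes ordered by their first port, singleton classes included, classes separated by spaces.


{out.1, out.2, t2.3} {out.3, t2.2, t4.2} {t1.1, t3.1} {t1.2} {t1.3} {t2.1} {t3.2} {t3.3} {t4.1} {t4.3}

Reachability decides: close wires over d2-identified ports.
the subtree at d1 composes to {out.1} {out.2} {out.3} {t1.1, t3.1} {t1.2} {t1.3} {t3.2} {t3.3} on (t3, t1); out.j = own outer ports
the subtree at d2 composes to {out.1, out.2, t2.3} {out.3, t2.2, t4.2} {t1.1, t3.1} {t1.2} {t1.3} {t2.1} {t3.2} {t3.3} {t4.1} {t4.3} on (t2, t4, t3, t1); out.j = own outer ports


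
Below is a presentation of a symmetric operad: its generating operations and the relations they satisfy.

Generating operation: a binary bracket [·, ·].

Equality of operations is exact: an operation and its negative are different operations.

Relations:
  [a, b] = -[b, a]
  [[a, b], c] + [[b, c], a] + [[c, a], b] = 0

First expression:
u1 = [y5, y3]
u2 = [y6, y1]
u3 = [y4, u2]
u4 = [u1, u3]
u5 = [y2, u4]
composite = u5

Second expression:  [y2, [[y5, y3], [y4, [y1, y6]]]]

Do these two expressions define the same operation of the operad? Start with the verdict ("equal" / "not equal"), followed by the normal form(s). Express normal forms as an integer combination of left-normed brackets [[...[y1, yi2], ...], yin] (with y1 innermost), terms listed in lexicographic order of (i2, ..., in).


not equal — first -[[[[[y1, y6], y4], y3], y5], y2] + [[[[[y1, y6], y4], y5], y3], y2], second [[[[[y1, y6], y4], y3], y5], y2] - [[[[[y1, y6], y4], y5], y3], y2]


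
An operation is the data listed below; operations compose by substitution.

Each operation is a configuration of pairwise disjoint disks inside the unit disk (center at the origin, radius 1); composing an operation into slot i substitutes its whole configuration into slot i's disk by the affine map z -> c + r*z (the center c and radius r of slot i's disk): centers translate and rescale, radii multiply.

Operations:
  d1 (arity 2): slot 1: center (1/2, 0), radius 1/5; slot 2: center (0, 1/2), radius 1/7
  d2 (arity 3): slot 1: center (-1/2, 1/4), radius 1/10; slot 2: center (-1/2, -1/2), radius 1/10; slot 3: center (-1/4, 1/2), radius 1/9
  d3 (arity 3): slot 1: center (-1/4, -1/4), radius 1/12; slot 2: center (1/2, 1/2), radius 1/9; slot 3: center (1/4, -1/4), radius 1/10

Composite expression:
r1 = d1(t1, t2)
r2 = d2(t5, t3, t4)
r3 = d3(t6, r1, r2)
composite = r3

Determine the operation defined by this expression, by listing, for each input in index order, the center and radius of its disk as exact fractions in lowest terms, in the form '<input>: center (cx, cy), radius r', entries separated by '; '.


t1: center (5/9, 1/2), radius 1/45; t2: center (1/2, 5/9), radius 1/63; t3: center (1/5, -3/10), radius 1/100; t4: center (9/40, -1/5), radius 1/90; t5: center (1/5, -9/40), radius 1/100; t6: center (-1/4, -1/4), radius 1/12


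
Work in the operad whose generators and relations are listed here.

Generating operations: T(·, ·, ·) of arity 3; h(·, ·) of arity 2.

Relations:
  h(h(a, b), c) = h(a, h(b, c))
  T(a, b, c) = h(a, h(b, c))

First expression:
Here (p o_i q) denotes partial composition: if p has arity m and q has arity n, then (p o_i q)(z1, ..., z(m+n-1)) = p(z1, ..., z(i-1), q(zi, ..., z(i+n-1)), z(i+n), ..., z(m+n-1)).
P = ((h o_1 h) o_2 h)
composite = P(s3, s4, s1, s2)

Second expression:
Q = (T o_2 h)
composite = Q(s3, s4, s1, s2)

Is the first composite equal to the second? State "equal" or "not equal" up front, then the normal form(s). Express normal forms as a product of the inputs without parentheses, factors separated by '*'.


equal; both compose to s3 * s4 * s1 * s2


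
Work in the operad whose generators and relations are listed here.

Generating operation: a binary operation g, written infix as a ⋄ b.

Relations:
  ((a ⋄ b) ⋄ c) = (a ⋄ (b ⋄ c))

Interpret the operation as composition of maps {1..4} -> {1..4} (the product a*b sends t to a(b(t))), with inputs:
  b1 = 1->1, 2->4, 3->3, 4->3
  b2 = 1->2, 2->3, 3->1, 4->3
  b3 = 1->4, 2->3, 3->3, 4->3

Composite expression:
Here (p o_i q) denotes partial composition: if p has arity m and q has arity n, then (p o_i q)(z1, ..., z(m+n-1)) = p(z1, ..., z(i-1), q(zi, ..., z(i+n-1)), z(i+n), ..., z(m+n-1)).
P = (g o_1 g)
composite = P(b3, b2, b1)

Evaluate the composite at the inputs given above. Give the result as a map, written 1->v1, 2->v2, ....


1->3, 2->3, 3->4, 4->4

(b3 ⋄ b2) = 1->3, 2->3, 3->4, 4->3
((b3 ⋄ b2) ⋄ b1) = 1->3, 2->3, 3->4, 4->4


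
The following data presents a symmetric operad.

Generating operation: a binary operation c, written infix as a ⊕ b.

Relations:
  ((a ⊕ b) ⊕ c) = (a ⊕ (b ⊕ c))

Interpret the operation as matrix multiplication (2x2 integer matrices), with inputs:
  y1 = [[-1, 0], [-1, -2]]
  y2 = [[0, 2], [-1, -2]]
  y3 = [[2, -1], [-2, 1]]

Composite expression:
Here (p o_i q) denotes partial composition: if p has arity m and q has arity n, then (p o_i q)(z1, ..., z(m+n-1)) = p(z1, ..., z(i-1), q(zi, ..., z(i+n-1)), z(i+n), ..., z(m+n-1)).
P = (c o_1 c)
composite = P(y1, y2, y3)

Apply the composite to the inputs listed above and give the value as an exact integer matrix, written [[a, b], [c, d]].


(y1 ⊕ y2) = [[0, -2], [2, 2]]
((y1 ⊕ y2) ⊕ y3) = [[4, -2], [0, 0]]

[[4, -2], [0, 0]]


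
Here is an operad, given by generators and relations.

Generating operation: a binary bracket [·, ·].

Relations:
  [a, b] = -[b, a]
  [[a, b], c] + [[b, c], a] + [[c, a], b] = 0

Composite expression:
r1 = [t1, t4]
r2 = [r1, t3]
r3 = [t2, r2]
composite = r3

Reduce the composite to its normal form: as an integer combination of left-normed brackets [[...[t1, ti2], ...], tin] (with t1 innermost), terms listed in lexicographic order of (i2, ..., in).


-[[[t1, t4], t3], t2]


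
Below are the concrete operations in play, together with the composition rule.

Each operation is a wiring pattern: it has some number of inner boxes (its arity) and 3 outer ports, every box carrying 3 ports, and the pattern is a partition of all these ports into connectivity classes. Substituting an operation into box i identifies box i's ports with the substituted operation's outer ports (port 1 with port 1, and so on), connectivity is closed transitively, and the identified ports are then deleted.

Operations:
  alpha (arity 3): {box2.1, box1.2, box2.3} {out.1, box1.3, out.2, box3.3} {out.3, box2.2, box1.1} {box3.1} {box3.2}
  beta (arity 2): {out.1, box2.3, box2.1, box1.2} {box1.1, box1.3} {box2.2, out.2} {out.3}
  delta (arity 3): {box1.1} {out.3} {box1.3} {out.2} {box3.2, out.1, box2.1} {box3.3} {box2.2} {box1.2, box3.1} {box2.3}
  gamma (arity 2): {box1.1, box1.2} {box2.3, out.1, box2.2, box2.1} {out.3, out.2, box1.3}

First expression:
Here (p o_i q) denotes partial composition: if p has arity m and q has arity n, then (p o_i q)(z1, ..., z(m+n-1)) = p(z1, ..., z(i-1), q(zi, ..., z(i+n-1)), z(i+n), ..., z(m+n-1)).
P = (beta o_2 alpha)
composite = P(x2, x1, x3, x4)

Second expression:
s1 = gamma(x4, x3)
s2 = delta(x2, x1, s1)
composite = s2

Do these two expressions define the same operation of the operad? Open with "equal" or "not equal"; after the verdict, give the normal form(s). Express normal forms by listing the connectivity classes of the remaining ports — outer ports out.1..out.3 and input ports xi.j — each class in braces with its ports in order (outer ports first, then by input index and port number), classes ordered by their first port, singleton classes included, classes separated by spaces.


Normal form of the first expression: {out.1, out.2, x1.1, x1.3, x2.2, x3.2, x4.3} {out.3} {x1.2, x3.1, x3.3} {x2.1, x2.3} {x4.1} {x4.2}
Normal form of the second expression: {out.1, x1.1, x4.3} {out.2} {out.3} {x1.2} {x1.3} {x2.1} {x2.2, x3.1, x3.2, x3.3} {x2.3} {x4.1, x4.2}
Different reductions; not equal.

not equal; the first gives {out.1, out.2, x1.1, x1.3, x2.2, x3.2, x4.3} {out.3} {x1.2, x3.1, x3.3} {x2.1, x2.3} {x4.1} {x4.2} and the second {out.1, x1.1, x4.3} {out.2} {out.3} {x1.2} {x1.3} {x2.1} {x2.2, x3.1, x3.2, x3.3} {x2.3} {x4.1, x4.2}


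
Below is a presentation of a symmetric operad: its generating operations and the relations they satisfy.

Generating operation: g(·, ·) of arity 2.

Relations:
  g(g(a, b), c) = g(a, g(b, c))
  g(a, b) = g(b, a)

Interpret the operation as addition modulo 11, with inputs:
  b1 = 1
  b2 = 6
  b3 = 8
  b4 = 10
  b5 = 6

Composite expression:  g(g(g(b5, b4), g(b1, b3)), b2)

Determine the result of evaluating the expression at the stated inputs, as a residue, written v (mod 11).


9 (mod 11)

g(b5, b4) = 5
g(b1, b3) = 9
g(g(b5, b4), g(b1, b3)) = 3
g(g(g(b5, b4), g(b1, b3)), b2) = 9


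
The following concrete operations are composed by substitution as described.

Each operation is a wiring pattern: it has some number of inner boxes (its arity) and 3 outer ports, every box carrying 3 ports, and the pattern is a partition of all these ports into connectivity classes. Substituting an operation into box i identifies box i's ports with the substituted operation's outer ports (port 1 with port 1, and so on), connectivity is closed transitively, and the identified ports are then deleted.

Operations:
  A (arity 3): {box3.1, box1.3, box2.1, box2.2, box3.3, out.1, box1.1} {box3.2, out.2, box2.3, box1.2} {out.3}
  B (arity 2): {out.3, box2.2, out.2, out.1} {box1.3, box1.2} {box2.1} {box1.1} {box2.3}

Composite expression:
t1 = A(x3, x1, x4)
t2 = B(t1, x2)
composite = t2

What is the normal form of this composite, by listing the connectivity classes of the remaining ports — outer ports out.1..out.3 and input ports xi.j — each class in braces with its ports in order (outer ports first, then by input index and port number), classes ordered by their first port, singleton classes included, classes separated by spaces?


{out.1, out.2, out.3, x2.2} {x1.1, x1.2, x3.1, x3.3, x4.1, x4.3} {x1.3, x3.2, x4.2} {x2.1} {x2.3}

Two ports join when wires chain via B-identified ports.
after A, the pattern on (x3, x1, x4) reads {out.1, x1.1, x1.2, x3.1, x3.3, x4.1, x4.3} {out.2, x1.3, x3.2, x4.2} {out.3} (out.j = its outer ports)
after B, the pattern on (x3, x1, x4, x2) reads {out.1, out.2, out.3, x2.2} {x1.1, x1.2, x3.1, x3.3, x4.1, x4.3} {x1.3, x3.2, x4.2} {x2.1} {x2.3} (out.j = its outer ports)


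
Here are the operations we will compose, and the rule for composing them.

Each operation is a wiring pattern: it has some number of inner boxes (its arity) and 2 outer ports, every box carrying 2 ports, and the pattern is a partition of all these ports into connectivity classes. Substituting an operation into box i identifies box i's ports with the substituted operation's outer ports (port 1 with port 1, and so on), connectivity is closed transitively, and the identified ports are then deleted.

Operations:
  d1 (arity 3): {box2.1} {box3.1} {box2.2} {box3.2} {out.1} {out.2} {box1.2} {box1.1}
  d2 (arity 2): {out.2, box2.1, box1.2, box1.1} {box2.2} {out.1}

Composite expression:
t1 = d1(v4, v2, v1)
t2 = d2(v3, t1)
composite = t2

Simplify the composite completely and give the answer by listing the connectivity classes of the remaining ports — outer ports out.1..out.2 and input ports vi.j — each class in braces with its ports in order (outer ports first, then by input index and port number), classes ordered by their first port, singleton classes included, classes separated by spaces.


Reachability decides: close wires over d2-identified ports.
composing d1 on (v4, v2, v1), with out.j its own outer ports: {out.1} {out.2} {v1.1} {v1.2} {v2.1} {v2.2} {v4.1} {v4.2}
composing d2 on (v3, v4, v2, v1), with out.j its own outer ports: {out.1} {out.2, v3.1, v3.2} {v1.1} {v1.2} {v2.1} {v2.2} {v4.1} {v4.2}

{out.1} {out.2, v3.1, v3.2} {v1.1} {v1.2} {v2.1} {v2.2} {v4.1} {v4.2}


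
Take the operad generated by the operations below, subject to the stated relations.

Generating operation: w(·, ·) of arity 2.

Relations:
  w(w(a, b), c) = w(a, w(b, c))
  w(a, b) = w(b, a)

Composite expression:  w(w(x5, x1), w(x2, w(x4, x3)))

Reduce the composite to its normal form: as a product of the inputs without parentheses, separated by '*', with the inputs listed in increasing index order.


x1 * x2 * x3 * x4 * x5

Shape and order are irrelevant to w; the x-input set decides.
w(x5, x1) reduces to x5 * x1
w(x4, x3) reduces to x4 * x3
w(x2, w(x4, x3)) reduces to x2 * x4 * x3
w(w(x5, x1), w(x2, w(x4, x3))) reduces to x5 * x1 * x2 * x4 * x3
sorting the factors by input index: x1 * x2 * x3 * x4 * x5


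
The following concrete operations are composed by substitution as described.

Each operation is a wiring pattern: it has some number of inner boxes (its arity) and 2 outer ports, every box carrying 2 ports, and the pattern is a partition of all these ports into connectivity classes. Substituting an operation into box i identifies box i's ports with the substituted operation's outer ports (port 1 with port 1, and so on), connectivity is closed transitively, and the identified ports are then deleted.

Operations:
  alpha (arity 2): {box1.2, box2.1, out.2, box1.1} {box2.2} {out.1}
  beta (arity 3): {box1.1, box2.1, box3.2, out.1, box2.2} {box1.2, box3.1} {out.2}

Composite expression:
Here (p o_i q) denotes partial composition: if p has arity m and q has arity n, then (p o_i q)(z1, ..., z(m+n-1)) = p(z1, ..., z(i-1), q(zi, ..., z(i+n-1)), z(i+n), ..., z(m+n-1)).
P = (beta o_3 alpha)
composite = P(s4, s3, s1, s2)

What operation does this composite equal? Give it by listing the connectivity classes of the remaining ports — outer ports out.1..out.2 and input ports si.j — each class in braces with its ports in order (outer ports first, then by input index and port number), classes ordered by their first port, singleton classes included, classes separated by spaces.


{out.1, s1.1, s1.2, s2.1, s3.1, s3.2, s4.1} {out.2} {s2.2} {s4.2}

After gluing at beta, chains via deleted ports link the s-ports.
stage alpha: inputs (s1, s2), connectivity {out.1} {out.2, s1.1, s1.2, s2.1} {s2.2}, out.j its boundary
stage beta: inputs (s4, s3, s1, s2), connectivity {out.1, s1.1, s1.2, s2.1, s3.1, s3.2, s4.1} {out.2} {s2.2} {s4.2}, out.j its boundary


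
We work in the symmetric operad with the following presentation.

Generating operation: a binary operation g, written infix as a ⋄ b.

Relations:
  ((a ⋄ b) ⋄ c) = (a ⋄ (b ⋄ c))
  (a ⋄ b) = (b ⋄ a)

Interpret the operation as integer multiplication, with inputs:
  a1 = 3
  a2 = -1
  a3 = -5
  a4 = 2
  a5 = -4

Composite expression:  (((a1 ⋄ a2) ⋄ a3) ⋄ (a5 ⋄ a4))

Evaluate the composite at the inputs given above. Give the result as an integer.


-120

(a1 ⋄ a2) = -3
((a1 ⋄ a2) ⋄ a3) = 15
(a5 ⋄ a4) = -8
(((a1 ⋄ a2) ⋄ a3) ⋄ (a5 ⋄ a4)) = -120


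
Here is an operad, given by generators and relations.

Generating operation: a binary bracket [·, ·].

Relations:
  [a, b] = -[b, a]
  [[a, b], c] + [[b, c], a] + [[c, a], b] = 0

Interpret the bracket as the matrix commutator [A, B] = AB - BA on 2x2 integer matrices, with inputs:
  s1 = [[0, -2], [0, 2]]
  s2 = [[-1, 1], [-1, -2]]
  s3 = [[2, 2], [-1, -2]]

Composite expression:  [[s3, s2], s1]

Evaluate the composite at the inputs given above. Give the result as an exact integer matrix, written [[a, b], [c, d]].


[[6, 8], [-6, -6]]

[s3, s2] = [[-1, 2], [3, 1]]
[[s3, s2], s1] = [[6, 8], [-6, -6]]


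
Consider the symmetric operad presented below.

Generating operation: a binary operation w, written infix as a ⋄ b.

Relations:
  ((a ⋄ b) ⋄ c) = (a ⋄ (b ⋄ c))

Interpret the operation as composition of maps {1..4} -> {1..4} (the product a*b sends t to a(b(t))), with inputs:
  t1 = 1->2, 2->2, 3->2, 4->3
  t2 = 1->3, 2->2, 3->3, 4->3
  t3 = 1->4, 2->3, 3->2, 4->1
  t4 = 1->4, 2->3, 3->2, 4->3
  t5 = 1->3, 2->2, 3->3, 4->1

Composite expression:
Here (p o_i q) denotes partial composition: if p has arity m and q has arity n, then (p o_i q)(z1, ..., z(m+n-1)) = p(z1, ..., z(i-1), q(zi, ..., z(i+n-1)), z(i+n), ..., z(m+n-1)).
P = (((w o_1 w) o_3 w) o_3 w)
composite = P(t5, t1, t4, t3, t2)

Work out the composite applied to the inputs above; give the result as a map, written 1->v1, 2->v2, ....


1->2, 2->2, 3->2, 4->2

(t5 ⋄ t1) = 1->2, 2->2, 3->2, 4->3
(t4 ⋄ t3) = 1->3, 2->2, 3->3, 4->4
((t4 ⋄ t3) ⋄ t2) = 1->3, 2->2, 3->3, 4->3
((t5 ⋄ t1) ⋄ ((t4 ⋄ t3) ⋄ t2)) = 1->2, 2->2, 3->2, 4->2


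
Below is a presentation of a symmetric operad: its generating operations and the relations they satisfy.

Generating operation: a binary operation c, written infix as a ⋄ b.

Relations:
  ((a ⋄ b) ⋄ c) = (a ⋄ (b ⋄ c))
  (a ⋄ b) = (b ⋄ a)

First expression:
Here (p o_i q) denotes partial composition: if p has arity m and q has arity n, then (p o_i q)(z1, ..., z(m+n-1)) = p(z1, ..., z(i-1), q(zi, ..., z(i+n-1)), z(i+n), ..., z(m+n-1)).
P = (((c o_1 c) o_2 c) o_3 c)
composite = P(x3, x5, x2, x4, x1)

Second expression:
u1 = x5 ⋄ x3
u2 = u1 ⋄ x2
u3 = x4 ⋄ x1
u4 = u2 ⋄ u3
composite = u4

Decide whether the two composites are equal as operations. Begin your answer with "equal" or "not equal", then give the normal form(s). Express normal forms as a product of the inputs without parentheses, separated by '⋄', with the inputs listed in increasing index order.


equal; both compose to x1 ⋄ x2 ⋄ x3 ⋄ x4 ⋄ x5

In normal form, the first expression is x1 ⋄ x2 ⋄ x3 ⋄ x4 ⋄ x5
In normal form, the second expression is x1 ⋄ x2 ⋄ x3 ⋄ x4 ⋄ x5
One common form — equal.


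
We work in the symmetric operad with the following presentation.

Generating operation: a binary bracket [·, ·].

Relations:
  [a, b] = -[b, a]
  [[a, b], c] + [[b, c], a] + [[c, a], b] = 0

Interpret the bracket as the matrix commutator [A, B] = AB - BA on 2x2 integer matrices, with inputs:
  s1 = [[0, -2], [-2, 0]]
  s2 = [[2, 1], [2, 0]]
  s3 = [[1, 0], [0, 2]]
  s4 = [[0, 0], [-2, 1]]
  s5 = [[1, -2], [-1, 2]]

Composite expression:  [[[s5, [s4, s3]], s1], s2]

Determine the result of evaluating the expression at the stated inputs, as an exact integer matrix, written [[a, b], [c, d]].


[s4, s3] = [[0, 0], [2, 0]]
[s5, [s4, s3]] = [[-4, 0], [2, 4]]
[[s5, [s4, s3]], s1] = [[4, 16], [-16, -4]]
[[[s5, [s4, s3]], s1], s2] = [[48, -24], [-48, -48]]

[[48, -24], [-48, -48]]


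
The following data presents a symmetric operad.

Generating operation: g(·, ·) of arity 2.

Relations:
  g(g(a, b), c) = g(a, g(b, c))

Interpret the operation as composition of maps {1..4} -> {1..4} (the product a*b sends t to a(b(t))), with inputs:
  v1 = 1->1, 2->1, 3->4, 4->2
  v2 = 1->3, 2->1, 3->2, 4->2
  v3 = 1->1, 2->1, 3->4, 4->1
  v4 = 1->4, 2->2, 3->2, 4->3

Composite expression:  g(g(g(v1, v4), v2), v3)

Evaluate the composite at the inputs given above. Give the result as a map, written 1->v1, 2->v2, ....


1->1, 2->1, 3->1, 4->1

g(v1, v4) = 1->2, 2->1, 3->1, 4->4
g(g(v1, v4), v2) = 1->1, 2->2, 3->1, 4->1
g(g(g(v1, v4), v2), v3) = 1->1, 2->1, 3->1, 4->1


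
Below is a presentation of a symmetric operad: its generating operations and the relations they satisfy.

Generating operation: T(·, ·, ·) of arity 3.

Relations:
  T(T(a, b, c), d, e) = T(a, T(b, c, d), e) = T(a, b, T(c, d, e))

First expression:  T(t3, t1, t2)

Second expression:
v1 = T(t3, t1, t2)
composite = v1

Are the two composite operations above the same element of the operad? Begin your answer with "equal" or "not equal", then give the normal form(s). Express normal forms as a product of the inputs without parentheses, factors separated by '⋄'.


equal; both compose to t3 ⋄ t1 ⋄ t2

The first expression reduces to t3 ⋄ t1 ⋄ t2
The second expression reduces to t3 ⋄ t1 ⋄ t2
Identical normal forms: equal.


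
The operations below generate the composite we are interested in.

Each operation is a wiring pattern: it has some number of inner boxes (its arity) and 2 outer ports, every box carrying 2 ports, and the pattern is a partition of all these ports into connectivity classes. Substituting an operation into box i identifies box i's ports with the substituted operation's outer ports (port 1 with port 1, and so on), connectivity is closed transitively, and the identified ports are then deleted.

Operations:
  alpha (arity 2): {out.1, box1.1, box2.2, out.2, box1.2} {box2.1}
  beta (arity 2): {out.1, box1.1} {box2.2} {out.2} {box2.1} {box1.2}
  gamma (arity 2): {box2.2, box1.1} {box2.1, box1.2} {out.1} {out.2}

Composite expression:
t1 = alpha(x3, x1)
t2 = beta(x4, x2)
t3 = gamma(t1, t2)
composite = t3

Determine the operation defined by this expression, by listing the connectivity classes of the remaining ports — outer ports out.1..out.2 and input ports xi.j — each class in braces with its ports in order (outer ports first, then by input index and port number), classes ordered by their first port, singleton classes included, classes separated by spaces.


{out.1} {out.2} {x1.1} {x1.2, x3.1, x3.2, x4.1} {x2.1} {x2.2} {x4.2}

Reachability decides: close wires over gamma-identified ports.
the subtree at alpha composes to {out.1, out.2, x1.2, x3.1, x3.2} {x1.1} on (x3, x1); out.j = own outer ports
the subtree at beta composes to {out.1, x4.1} {out.2} {x2.1} {x2.2} {x4.2} on (x4, x2); out.j = own outer ports
the subtree at gamma composes to {out.1} {out.2} {x1.1} {x1.2, x3.1, x3.2, x4.1} {x2.1} {x2.2} {x4.2} on (x3, x1, x4, x2); out.j = own outer ports


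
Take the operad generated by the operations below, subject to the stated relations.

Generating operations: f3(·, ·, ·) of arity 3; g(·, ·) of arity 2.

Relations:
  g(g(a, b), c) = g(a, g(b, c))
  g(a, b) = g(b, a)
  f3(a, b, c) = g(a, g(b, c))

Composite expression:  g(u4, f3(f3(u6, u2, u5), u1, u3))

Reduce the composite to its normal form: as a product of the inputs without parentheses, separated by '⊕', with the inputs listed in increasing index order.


u1 ⊕ u2 ⊕ u3 ⊕ u4 ⊕ u5 ⊕ u6


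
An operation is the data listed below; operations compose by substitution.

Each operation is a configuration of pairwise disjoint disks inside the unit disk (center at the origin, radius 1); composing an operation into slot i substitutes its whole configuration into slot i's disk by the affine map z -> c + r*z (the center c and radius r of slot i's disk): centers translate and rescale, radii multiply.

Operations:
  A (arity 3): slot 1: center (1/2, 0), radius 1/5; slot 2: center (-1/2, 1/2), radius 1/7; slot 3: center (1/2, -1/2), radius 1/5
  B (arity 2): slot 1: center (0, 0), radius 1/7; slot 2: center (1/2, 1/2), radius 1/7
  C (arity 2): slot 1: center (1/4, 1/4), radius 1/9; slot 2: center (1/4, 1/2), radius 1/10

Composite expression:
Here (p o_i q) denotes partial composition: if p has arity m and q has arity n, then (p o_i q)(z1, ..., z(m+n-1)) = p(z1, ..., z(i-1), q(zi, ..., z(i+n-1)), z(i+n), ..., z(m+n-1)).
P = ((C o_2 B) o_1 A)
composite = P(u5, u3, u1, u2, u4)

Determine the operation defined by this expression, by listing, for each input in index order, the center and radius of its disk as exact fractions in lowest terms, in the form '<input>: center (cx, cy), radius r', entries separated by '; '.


Follow each u-input down from C: c' goes to c + r*c', radius to r*r'.
for u5, the 2-step affine chain lands on center (11/36, 1/4), radius 1/45
for u3, the 2-step affine chain lands on center (7/36, 11/36), radius 1/63
for u1, the 2-step affine chain lands on center (11/36, 7/36), radius 1/45
for u2, the 2-step affine chain lands on center (1/4, 1/2), radius 1/70
for u4, the 2-step affine chain lands on center (3/10, 11/20), radius 1/70

u1: center (11/36, 7/36), radius 1/45; u2: center (1/4, 1/2), radius 1/70; u3: center (7/36, 11/36), radius 1/63; u4: center (3/10, 11/20), radius 1/70; u5: center (11/36, 1/4), radius 1/45


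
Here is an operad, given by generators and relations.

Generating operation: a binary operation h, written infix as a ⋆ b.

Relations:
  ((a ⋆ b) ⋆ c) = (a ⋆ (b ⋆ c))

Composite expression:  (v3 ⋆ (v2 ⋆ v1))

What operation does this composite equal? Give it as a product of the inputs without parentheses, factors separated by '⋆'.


v3 ⋆ v2 ⋆ v1

All parenthesizations of h agree; list the v-inputs left to right.
(v2 ⋆ v1) flattens to v2 ⋆ v1
(v3 ⋆ (v2 ⋆ v1)) flattens to v3 ⋆ v2 ⋆ v1


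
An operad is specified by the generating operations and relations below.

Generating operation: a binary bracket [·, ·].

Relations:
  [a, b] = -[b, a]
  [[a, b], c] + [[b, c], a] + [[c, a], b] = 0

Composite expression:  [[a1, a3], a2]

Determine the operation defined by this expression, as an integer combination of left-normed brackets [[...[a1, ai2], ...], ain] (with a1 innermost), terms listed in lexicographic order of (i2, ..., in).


In the tensor algebra, words opening a1 carry the a1-anchored form.
Composite bracket: [[a1, a3], a2]
Expanding via [a, b] = ab - ba: 4 signed words (2^2 = 4).
The a1-initial words carry the normal form:
  the word a1a3a2 carries sign +1 and contributes +[[a1, a3], a2]

[[a1, a3], a2]
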